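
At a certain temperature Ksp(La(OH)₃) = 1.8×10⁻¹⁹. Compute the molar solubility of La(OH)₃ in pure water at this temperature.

9.0×10⁻⁶ M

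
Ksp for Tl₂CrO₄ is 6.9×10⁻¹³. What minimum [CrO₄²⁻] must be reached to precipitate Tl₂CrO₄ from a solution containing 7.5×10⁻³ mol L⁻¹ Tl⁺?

1.2×10⁻⁸ M

Precipitation begins when Q = Ksp.
Tl₂CrO₄(s) ⇌ 2 Tl⁺(aq) + CrO₄²⁻(aq)
Ksp = [Tl⁺]^2[CrO₄²⁻] = [CrO₄²⁻](7.5×10⁻³)^2
[CrO₄²⁻] = 6.9×10⁻¹³ / (7.5×10⁻³)^2 = 1.2×10⁻⁸
[CrO₄²⁻] = 1.2×10⁻⁸ mol L⁻¹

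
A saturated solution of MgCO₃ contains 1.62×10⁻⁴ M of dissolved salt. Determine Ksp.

Ksp = 2.62×10⁻⁸

MgCO₃(s) ⇌ Mg²⁺(aq) + CO₃²⁻(aq)
Call the molar solubility s, so that [Mg²⁺] = s and [CO₃²⁻] = s.
Ksp = [Mg²⁺][CO₃²⁻] = s · s = s^2
Ksp = (1.62×10⁻⁴)^2 = 2.62×10⁻⁸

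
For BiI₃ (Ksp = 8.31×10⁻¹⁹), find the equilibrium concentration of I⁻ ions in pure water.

BiI₃(s) ⇌ Bi³⁺(aq) + 3 I⁻(aq)
If s mol/L of BiI₃ dissolves, [Bi³⁺] = s and [I⁻] = 3s.
Ksp = [Bi³⁺][I⁻]^3 = s · (3s)^3 = 27s^4 = 8.31×10⁻¹⁹
s = 1.32×10⁻⁵ M
[I⁻] = 3s = 3.97×10⁻⁵ M

3.97×10⁻⁵ M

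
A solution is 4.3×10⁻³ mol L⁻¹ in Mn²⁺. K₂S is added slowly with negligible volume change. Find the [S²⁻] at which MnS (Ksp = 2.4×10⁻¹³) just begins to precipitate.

The threshold for precipitation is Q = Ksp.
MnS(s) ⇌ Mn²⁺(aq) + S²⁻(aq)
Ksp = [Mn²⁺][S²⁻] = [S²⁻](4.3×10⁻³)
[S²⁻] = 2.4×10⁻¹³ / (4.3×10⁻³) = 5.6×10⁻¹¹
[S²⁻] = 5.6×10⁻¹¹ mol L⁻¹

5.6×10⁻¹¹ M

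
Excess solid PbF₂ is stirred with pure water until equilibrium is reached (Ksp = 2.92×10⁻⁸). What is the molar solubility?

PbF₂(s) ⇌ Pb²⁺(aq) + 2 F⁻(aq)
Let s be the molar solubility. Then [Pb²⁺] = s and [F⁻] = 2s.
Ksp = [Pb²⁺][F⁻]^2 = s · (2s)^2 = 4s^3
4s^3 = 2.92×10⁻⁸  ⇒  s^3 = 7.30×10⁻⁹
s = (7.30×10⁻⁹)^(1/3) = 1.94×10⁻³ mol L⁻¹

1.94×10⁻³ M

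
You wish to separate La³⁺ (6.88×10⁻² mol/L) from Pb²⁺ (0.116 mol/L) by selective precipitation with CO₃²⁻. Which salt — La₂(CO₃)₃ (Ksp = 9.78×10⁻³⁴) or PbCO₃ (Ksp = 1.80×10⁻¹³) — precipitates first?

PbCO₃

Precipitation begins when Q = Ksp.
For La₂(CO₃)₃: [CO₃²⁻] = (Ksp/[La³⁺]^2)^(1/3) = 5.91×10⁻¹¹ mol/L
For PbCO₃: [CO₃²⁻] = (Ksp/[Pb²⁺]) = 1.55×10⁻¹² mol/L
Since PbCO₃ needs less CO₃²⁻ to reach saturation, it precipitates first.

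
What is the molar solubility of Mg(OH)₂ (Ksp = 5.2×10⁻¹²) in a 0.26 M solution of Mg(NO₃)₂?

Mg(OH)₂(s) ⇌ Mg²⁺(aq) + 2 OH⁻(aq)
Mg²⁺ is already present at 0.26 M. If s mol/L of Mg(OH)₂ dissolves, [OH⁻] = 2s while [Mg²⁺] ≈ 0.26 M.
Ksp = [Mg²⁺][OH⁻]^2 = (0.26)(2s)^2
(2s)^2 = 5.2×10⁻¹² / (0.26) = 2.0×10⁻¹¹
s = 2.2×10⁻⁶ M

2.2×10⁻⁶ M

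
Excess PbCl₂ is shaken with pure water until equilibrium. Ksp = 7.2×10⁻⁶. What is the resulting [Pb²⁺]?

PbCl₂(s) ⇌ Pb²⁺(aq) + 2 Cl⁻(aq)
Call the molar solubility s, so that [Pb²⁺] = s and [Cl⁻] = 2s.
Ksp = [Pb²⁺][Cl⁻]^2 = s · (2s)^2 = 4s^3 = 7.2×10⁻⁶
s = 1.2×10⁻² mol/L
[Pb²⁺] = s = 1.2×10⁻² mol/L

1.2×10⁻² M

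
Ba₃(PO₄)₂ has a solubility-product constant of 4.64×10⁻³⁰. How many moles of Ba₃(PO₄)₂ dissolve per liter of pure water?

Ba₃(PO₄)₂(s) ⇌ 3 Ba²⁺(aq) + 2 PO₄³⁻(aq)
For each mole of Ba₃(PO₄)₂ that dissolves per liter, [Ba²⁺] = 3s and [PO₄³⁻] = 2s; let s denote this solubility.
Ksp = [Ba²⁺]^3[PO₄³⁻]^2 = (3s)^3 · (2s)^2 = 108s^5
108s^5 = 4.64×10⁻³⁰  ⇒  s^5 = 4.30×10⁻³²
Taking the 5th root, s = 5.33×10⁻⁷ M.

5.33×10⁻⁷ M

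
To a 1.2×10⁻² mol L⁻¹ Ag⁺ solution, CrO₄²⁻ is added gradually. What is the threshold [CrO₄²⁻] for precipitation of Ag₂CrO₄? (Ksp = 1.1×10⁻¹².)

Precipitation of each salt begins when its ion product equals Ksp.
Ag₂CrO₄(s) ⇌ 2 Ag⁺(aq) + CrO₄²⁻(aq)
Ksp = [Ag⁺]^2[CrO₄²⁻] = [CrO₄²⁻](1.2×10⁻²)^2
[CrO₄²⁻] = 1.1×10⁻¹² / (1.2×10⁻²)^2 = 7.6×10⁻⁹
[CrO₄²⁻] = 7.6×10⁻⁹ mol L⁻¹

7.6×10⁻⁹ M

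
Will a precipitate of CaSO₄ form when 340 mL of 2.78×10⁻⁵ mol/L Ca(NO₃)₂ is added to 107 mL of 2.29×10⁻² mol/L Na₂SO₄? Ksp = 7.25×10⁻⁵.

Total volume after mixing = 340 + 107 = 447 mL.
[Ca²⁺] = (2.78×10⁻⁵)(340)/447 = 2.11×10⁻⁵ mol/L
[SO₄²⁻] = (2.29×10⁻²)(107)/447 = 5.48×10⁻³ mol/L
Q = [Ca²⁺][SO₄²⁻] = 1.16×10⁻⁷
Since Q (1.16×10⁻⁷) is less than Ksp (7.25×10⁻⁵), no CaSO₄ precipitates.

No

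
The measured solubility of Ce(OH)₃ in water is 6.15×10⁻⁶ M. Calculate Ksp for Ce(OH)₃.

Ce(OH)₃(s) ⇌ Ce³⁺(aq) + 3 OH⁻(aq)
If s mol/L of Ce(OH)₃ dissolves, [Ce³⁺] = s and [OH⁻] = 3s.
Ksp = [Ce³⁺][OH⁻]^3 = s · (3s)^3 = 27s^4
Ksp = 27 × (6.15×10⁻⁶)^4 = 3.86×10⁻²⁰

Ksp = 3.86×10⁻²⁰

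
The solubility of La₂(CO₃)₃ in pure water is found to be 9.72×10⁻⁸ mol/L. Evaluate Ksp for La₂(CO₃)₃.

La₂(CO₃)₃(s) ⇌ 2 La³⁺(aq) + 3 CO₃²⁻(aq)
Call the molar solubility s, so that [La³⁺] = 2s and [CO₃²⁻] = 3s.
Ksp = [La³⁺]^2[CO₃²⁻]^3 = (2s)^2 · (3s)^3 = 108s^5
Ksp = 108 × (9.72×10⁻⁸)^5 = 9.37×10⁻³⁴

Ksp = 9.37×10⁻³⁴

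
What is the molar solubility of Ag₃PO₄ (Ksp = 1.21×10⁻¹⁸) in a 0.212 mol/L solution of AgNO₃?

Ag₃PO₄(s) ⇌ 3 Ag⁺(aq) + PO₄³⁻(aq)
Let s be the solubility of Ag₃PO₄ here. The common ion gives [Ag⁺] ≈ 0.212 mol/L, and [PO₄³⁻] = s.
Ksp = [Ag⁺]^3[PO₄³⁻] = (0.212)^3s
s = 1.21×10⁻¹⁸ / (0.212)^3 = 1.27×10⁻¹⁶
s = 1.27×10⁻¹⁶ mol/L

1.27×10⁻¹⁶ M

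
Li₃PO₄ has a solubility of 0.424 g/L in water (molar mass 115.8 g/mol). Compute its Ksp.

Ksp = 4.85×10⁻⁹

Molar solubility s = (0.424 g/L) / (115.8 g/mol) = 3.6615×10⁻³ mol/L
Li₃PO₄(s) ⇌ 3 Li⁺(aq) + PO₄³⁻(aq)
Let s be the molar solubility. Then [Li⁺] = 3s and [PO₄³⁻] = s.
Ksp = [Li⁺]^3[PO₄³⁻] = (3s)^3 · s = 27s^4
Ksp = 27 × (3.6615×10⁻³)^4 = 4.85×10⁻⁹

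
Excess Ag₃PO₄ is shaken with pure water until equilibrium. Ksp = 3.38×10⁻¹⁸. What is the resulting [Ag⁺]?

Ag₃PO₄(s) ⇌ 3 Ag⁺(aq) + PO₄³⁻(aq)
Call the molar solubility s, so that [Ag⁺] = 3s and [PO₄³⁻] = s.
Ksp = [Ag⁺]^3[PO₄³⁻] = (3s)^3 · s = 27s^4 = 3.38×10⁻¹⁸
s = 1.88×10⁻⁵ mol L⁻¹
[Ag⁺] = 3s = 5.64×10⁻⁵ mol L⁻¹

5.64×10⁻⁵ M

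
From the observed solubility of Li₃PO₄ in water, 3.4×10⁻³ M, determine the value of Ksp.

Li₃PO₄(s) ⇌ 3 Li⁺(aq) + PO₄³⁻(aq)
If s mol/L of Li₃PO₄ dissolves, [Li⁺] = 3s and [PO₄³⁻] = s.
Ksp = [Li⁺]^3[PO₄³⁻] = (3s)^3 · s = 27s^4
Ksp = 27 × (3.4×10⁻³)^4 = 3.6×10⁻⁹

Ksp = 3.6×10⁻⁹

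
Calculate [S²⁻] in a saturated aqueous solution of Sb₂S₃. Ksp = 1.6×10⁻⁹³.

3.2×10⁻¹⁹ M

Sb₂S₃(s) ⇌ 2 Sb³⁺(aq) + 3 S²⁻(aq)
For each mole of Sb₂S₃ that dissolves per liter, [Sb³⁺] = 2s and [S²⁻] = 3s; let s denote this solubility.
Ksp = [Sb³⁺]^2[S²⁻]^3 = (2s)^2 · (3s)^3 = 108s^5 = 1.6×10⁻⁹³
s = 1.1×10⁻¹⁹ mol L⁻¹
[S²⁻] = 3s = 3.2×10⁻¹⁹ mol L⁻¹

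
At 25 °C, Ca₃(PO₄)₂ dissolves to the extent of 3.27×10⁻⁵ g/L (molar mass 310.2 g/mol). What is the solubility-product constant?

Ksp = 1.41×10⁻³³

Molar solubility s = (3.27×10⁻⁵ g/L) / (310.2 g/mol) = 1.0542×10⁻⁷ mol/L
Ca₃(PO₄)₂(s) ⇌ 3 Ca²⁺(aq) + 2 PO₄³⁻(aq)
For each mole of Ca₃(PO₄)₂ that dissolves per liter, [Ca²⁺] = 3s and [PO₄³⁻] = 2s; let s denote this solubility.
Ksp = [Ca²⁺]^3[PO₄³⁻]^2 = (3s)^3 · (2s)^2 = 108s^5
Ksp = 108 × (1.0542×10⁻⁷)^5 = 1.41×10⁻³³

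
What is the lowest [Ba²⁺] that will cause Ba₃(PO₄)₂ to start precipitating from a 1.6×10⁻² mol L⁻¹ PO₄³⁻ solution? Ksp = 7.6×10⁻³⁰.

A salt starts to precipitate once the ion product Q reaches its Ksp.
Ba₃(PO₄)₂(s) ⇌ 3 Ba²⁺(aq) + 2 PO₄³⁻(aq)
Ksp = [Ba²⁺]^3[PO₄³⁻]^2 = [Ba²⁺]^3(1.6×10⁻²)^2
[Ba²⁺]^3 = 7.6×10⁻³⁰ / (1.6×10⁻²)^2 = 3.0×10⁻²⁶
[Ba²⁺] = 3.1×10⁻⁹ mol L⁻¹

3.1×10⁻⁹ M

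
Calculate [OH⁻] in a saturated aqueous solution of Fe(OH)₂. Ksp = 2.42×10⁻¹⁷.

Fe(OH)₂(s) ⇌ Fe²⁺(aq) + 2 OH⁻(aq)
Call the molar solubility s, so that [Fe²⁺] = s and [OH⁻] = 2s.
Ksp = [Fe²⁺][OH⁻]^2 = s · (2s)^2 = 4s^3 = 2.42×10⁻¹⁷
s = 1.82×10⁻⁶ M
[OH⁻] = 2s = 3.64×10⁻⁶ M

3.64×10⁻⁶ M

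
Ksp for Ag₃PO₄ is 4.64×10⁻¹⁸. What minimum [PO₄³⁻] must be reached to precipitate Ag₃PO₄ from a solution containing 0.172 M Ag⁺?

Each salt precipitates once Q = Ksp for that salt.
Ag₃PO₄(s) ⇌ 3 Ag⁺(aq) + PO₄³⁻(aq)
Ksp = [Ag⁺]^3[PO₄³⁻] = [PO₄³⁻](0.172)^3
[PO₄³⁻] = 4.64×10⁻¹⁸ / (0.172)^3 = 9.12×10⁻¹⁶
[PO₄³⁻] = 9.12×10⁻¹⁶ M

9.12×10⁻¹⁶ M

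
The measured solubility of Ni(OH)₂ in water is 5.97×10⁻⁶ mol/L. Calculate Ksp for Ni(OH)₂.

Ksp = 8.51×10⁻¹⁶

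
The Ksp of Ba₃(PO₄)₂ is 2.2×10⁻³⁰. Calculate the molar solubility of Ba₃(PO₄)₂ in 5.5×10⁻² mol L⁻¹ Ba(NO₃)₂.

Ba₃(PO₄)₂(s) ⇌ 3 Ba²⁺(aq) + 2 PO₄³⁻(aq)
Let s be the solubility of Ba₃(PO₄)₂ here. The common ion gives [Ba²⁺] ≈ 5.5×10⁻² mol L⁻¹, and [PO₄³⁻] = 2s.
Ksp = [Ba²⁺]^3[PO₄³⁻]^2 = (5.5×10⁻²)^3(2s)^2
(2s)^2 = 2.2×10⁻³⁰ / (5.5×10⁻²)^3 = 1.3×10⁻²⁶
s = 5.7×10⁻¹⁴ mol L⁻¹

5.7×10⁻¹⁴ M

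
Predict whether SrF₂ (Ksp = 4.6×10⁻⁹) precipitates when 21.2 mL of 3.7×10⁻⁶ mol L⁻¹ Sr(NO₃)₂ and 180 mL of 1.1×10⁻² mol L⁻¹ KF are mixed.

The combined volume is 201.2 mL.
[Sr²⁺] = (3.7×10⁻⁶)(21.2)/201.2 = 3.9×10⁻⁷ mol L⁻¹
[F⁻] = (1.1×10⁻²)(180)/201.2 = 9.8×10⁻³ mol L⁻¹
Q = [Sr²⁺][F⁻]^2 = 3.8×10⁻¹¹
Q < Ksp (3.8×10⁻¹¹ vs 4.6×10⁻⁹); the solution remains unsaturated and no precipitate forms.

No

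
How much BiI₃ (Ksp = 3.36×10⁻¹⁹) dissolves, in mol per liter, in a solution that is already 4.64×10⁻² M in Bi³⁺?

6.45×10⁻⁷ M

BiI₃(s) ⇌ Bi³⁺(aq) + 3 I⁻(aq)
Let s be the solubility of BiI₃ here. The common ion gives [Bi³⁺] ≈ 4.64×10⁻² M, and [I⁻] = 3s.
Ksp = [Bi³⁺][I⁻]^3 = (4.64×10⁻²)(3s)^3
(3s)^3 = 3.36×10⁻¹⁹ / (4.64×10⁻²) = 7.24×10⁻¹⁸
s = 6.45×10⁻⁷ M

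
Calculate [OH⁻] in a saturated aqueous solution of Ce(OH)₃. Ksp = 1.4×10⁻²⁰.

1.4×10⁻⁵ M

Ce(OH)₃(s) ⇌ Ce³⁺(aq) + 3 OH⁻(aq)
If s mol/L of Ce(OH)₃ dissolves, [Ce³⁺] = s and [OH⁻] = 3s.
Ksp = [Ce³⁺][OH⁻]^3 = s · (3s)^3 = 27s^4 = 1.4×10⁻²⁰
s = 4.8×10⁻⁶ M
[OH⁻] = 3s = 1.4×10⁻⁵ M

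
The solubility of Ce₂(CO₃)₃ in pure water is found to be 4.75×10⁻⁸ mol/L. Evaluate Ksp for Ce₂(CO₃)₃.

Ksp = 2.61×10⁻³⁵

Ce₂(CO₃)₃(s) ⇌ 2 Ce³⁺(aq) + 3 CO₃²⁻(aq)
Let s be the molar solubility. Then [Ce³⁺] = 2s and [CO₃²⁻] = 3s.
Ksp = [Ce³⁺]^2[CO₃²⁻]^3 = (2s)^2 · (3s)^3 = 108s^5
Ksp = 108 × (4.75×10⁻⁸)^5 = 2.61×10⁻³⁵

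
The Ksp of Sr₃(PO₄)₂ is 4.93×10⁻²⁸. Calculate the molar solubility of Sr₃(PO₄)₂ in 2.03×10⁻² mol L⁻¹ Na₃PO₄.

3.54×10⁻⁹ M

Sr₃(PO₄)₂(s) ⇌ 3 Sr²⁺(aq) + 2 PO₄³⁻(aq)
Let s be the solubility of Sr₃(PO₄)₂ here. The common ion gives [PO₄³⁻] ≈ 2.03×10⁻² mol L⁻¹, and [Sr²⁺] = 3s.
Ksp = [Sr²⁺]^3[PO₄³⁻]^2 = (3s)^3(2.03×10⁻²)^2
(3s)^3 = 4.93×10⁻²⁸ / (2.03×10⁻²)^2 = 1.20×10⁻²⁴
s = 3.54×10⁻⁹ mol L⁻¹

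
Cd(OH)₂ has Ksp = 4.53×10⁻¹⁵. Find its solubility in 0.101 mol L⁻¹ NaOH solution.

4.44×10⁻¹³ M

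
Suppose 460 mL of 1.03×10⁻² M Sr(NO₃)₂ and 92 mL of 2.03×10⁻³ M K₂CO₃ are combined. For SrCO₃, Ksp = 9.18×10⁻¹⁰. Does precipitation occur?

Total volume after mixing = 460 + 92 = 552 mL.
[Sr²⁺] = (1.03×10⁻²)(460)/552 = 8.58×10⁻³ M
[CO₃²⁻] = (2.03×10⁻³)(92)/552 = 3.38×10⁻⁴ M
Q = [Sr²⁺][CO₃²⁻] = 2.90×10⁻⁶
Since Q (2.90×10⁻⁶) exceeds Ksp (9.18×10⁻¹⁰), SrCO₃ will precipitate.

Yes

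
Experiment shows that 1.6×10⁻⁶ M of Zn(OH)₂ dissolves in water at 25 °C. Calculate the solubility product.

Zn(OH)₂(s) ⇌ Zn²⁺(aq) + 2 OH⁻(aq)
Call the molar solubility s, so that [Zn²⁺] = s and [OH⁻] = 2s.
Ksp = [Zn²⁺][OH⁻]^2 = s · (2s)^2 = 4s^3
Ksp = 4 × (1.6×10⁻⁶)^3 = 1.6×10⁻¹⁷

Ksp = 1.6×10⁻¹⁷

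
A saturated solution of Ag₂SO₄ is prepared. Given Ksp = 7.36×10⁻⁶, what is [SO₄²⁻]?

Ag₂SO₄(s) ⇌ 2 Ag⁺(aq) + SO₄²⁻(aq)
Let s be the molar solubility. Then [Ag⁺] = 2s and [SO₄²⁻] = s.
Ksp = [Ag⁺]^2[SO₄²⁻] = (2s)^2 · s = 4s^3 = 7.36×10⁻⁶
s = 1.23×10⁻² M
[SO₄²⁻] = s = 1.23×10⁻² M

1.23×10⁻² M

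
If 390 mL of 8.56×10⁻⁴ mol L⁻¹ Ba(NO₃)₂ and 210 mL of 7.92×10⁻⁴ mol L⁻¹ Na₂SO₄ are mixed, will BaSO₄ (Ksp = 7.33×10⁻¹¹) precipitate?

After mixing, V = 390 mL + 210 mL = 600 mL.
[Ba²⁺] = (8.56×10⁻⁴)(390)/600 = 5.56×10⁻⁴ mol L⁻¹
[SO₄²⁻] = (7.92×10⁻⁴)(210)/600 = 2.77×10⁻⁴ mol L⁻¹
Q = [Ba²⁺][SO₄²⁻] = 1.54×10⁻⁷
Because Q > Ksp (1.54×10⁻⁷ vs 7.33×10⁻¹¹), a precipitate of BaSO₄ forms.

Yes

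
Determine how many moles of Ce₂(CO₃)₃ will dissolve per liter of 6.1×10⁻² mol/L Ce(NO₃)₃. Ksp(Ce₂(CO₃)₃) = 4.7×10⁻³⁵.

7.8×10⁻¹² M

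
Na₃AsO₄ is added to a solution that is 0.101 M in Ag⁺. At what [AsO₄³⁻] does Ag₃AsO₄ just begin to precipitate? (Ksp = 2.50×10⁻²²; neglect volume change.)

2.43×10⁻¹⁹ M

The threshold for precipitation is Q = Ksp.
Ag₃AsO₄(s) ⇌ 3 Ag⁺(aq) + AsO₄³⁻(aq)
Ksp = [Ag⁺]^3[AsO₄³⁻] = [AsO₄³⁻](0.101)^3
[AsO₄³⁻] = 2.50×10⁻²² / (0.101)^3 = 2.43×10⁻¹⁹
[AsO₄³⁻] = 2.43×10⁻¹⁹ M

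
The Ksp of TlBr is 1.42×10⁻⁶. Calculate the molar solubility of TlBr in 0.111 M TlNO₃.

1.28×10⁻⁵ M

TlBr(s) ⇌ Tl⁺(aq) + Br⁻(aq)
The solution already contains Tl⁺ at 0.111 M. Let s be the molar solubility of TlBr.
[Tl⁺] ≈ 0.111 M (common ion dominates); [Br⁻] = s.
Ksp = [Tl⁺][Br⁻] = (0.111)s
s = 1.42×10⁻⁶ / (0.111) = 1.28×10⁻⁵
s = 1.28×10⁻⁵ M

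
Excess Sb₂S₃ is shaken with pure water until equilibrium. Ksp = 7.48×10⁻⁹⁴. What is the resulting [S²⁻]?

2.79×10⁻¹⁹ M

Sb₂S₃(s) ⇌ 2 Sb³⁺(aq) + 3 S²⁻(aq)
For each mole of Sb₂S₃ that dissolves per liter, [Sb³⁺] = 2s and [S²⁻] = 3s; let s denote this solubility.
Ksp = [Sb³⁺]^2[S²⁻]^3 = (2s)^2 · (3s)^3 = 108s^5 = 7.48×10⁻⁹⁴
s = 9.29×10⁻²⁰ mol L⁻¹
[S²⁻] = 3s = 2.79×10⁻¹⁹ mol L⁻¹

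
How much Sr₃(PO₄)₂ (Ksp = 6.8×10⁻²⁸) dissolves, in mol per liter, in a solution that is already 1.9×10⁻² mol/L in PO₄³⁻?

4.1×10⁻⁹ M

Sr₃(PO₄)₂(s) ⇌ 3 Sr²⁺(aq) + 2 PO₄³⁻(aq)
Let s be the solubility of Sr₃(PO₄)₂ here. The common ion gives [PO₄³⁻] ≈ 1.9×10⁻² mol/L, and [Sr²⁺] = 3s.
Ksp = [Sr²⁺]^3[PO₄³⁻]^2 = (3s)^3(1.9×10⁻²)^2
(3s)^3 = 6.8×10⁻²⁸ / (1.9×10⁻²)^2 = 1.9×10⁻²⁴
s = 4.1×10⁻⁹ mol/L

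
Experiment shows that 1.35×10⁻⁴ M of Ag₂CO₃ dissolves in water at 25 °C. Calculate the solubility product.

Ksp = 9.84×10⁻¹²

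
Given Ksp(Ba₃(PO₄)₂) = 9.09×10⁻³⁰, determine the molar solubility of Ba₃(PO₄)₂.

6.10×10⁻⁷ M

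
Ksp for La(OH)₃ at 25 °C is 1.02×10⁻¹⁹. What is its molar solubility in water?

7.84×10⁻⁶ M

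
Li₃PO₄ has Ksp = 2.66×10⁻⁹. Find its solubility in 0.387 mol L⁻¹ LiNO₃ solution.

4.59×10⁻⁸ M

Li₃PO₄(s) ⇌ 3 Li⁺(aq) + PO₄³⁻(aq)
Li⁺ is already present at 0.387 mol L⁻¹. If s mol/L of Li₃PO₄ dissolves, [PO₄³⁻] = s while [Li⁺] ≈ 0.387 mol L⁻¹.
Ksp = [Li⁺]^3[PO₄³⁻] = (0.387)^3s
s = 2.66×10⁻⁹ / (0.387)^3 = 4.59×10⁻⁸
s = 4.59×10⁻⁸ mol L⁻¹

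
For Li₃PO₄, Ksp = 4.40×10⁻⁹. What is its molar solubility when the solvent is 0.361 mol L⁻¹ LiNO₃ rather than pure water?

Li₃PO₄(s) ⇌ 3 Li⁺(aq) + PO₄³⁻(aq)
With Li⁺ already at 0.361 mol L⁻¹ and s small, take [Li⁺] ≈ 0.361 mol L⁻¹ and [PO₄³⁻] = s.
Ksp = [Li⁺]^3[PO₄³⁻] = (0.361)^3s
s = 4.40×10⁻⁹ / (0.361)^3 = 9.35×10⁻⁸
s = 9.35×10⁻⁸ mol L⁻¹

9.35×10⁻⁸ M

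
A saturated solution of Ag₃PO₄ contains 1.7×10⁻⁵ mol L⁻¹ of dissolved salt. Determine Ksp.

Ksp = 2.3×10⁻¹⁸

Ag₃PO₄(s) ⇌ 3 Ag⁺(aq) + PO₄³⁻(aq)
If s mol/L of Ag₃PO₄ dissolves, [Ag⁺] = 3s and [PO₄³⁻] = s.
Ksp = [Ag⁺]^3[PO₄³⁻] = (3s)^3 · s = 27s^4
Ksp = 27 × (1.7×10⁻⁵)^4 = 2.3×10⁻¹⁸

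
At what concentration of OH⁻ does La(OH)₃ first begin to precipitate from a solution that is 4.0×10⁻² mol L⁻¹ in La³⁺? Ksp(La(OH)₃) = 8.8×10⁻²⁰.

1.3×10⁻⁶ M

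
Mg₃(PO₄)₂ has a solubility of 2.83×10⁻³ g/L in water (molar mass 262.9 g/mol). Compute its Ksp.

Ksp = 1.56×10⁻²³

Molar solubility s = (2.83×10⁻³ g/L) / (262.9 g/mol) = 1.0765×10⁻⁵ mol/L
Mg₃(PO₄)₂(s) ⇌ 3 Mg²⁺(aq) + 2 PO₄³⁻(aq)
If s mol/L of Mg₃(PO₄)₂ dissolves, [Mg²⁺] = 3s and [PO₄³⁻] = 2s.
Ksp = [Mg²⁺]^3[PO₄³⁻]^2 = (3s)^3 · (2s)^2 = 108s^5
Ksp = 108 × (1.0765×10⁻⁵)^5 = 1.56×10⁻²³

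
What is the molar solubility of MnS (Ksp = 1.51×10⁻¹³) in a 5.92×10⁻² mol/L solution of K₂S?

MnS(s) ⇌ Mn²⁺(aq) + S²⁻(aq)
Let s be the solubility of MnS here. The common ion gives [S²⁻] ≈ 5.92×10⁻² mol/L, and [Mn²⁺] = s.
Ksp = [Mn²⁺][S²⁻] = s(5.92×10⁻²)
s = 1.51×10⁻¹³ / (5.92×10⁻²) = 2.55×10⁻¹²
s = 2.55×10⁻¹² mol/L

2.55×10⁻¹² M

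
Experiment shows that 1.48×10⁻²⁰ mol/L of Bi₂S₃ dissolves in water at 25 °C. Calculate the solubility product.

Bi₂S₃(s) ⇌ 2 Bi³⁺(aq) + 3 S²⁻(aq)
With molar solubility s: [Bi³⁺] = 2s, [S²⁻] = 3s.
Ksp = [Bi³⁺]^2[S²⁻]^3 = (2s)^2 · (3s)^3 = 108s^5
Ksp = 108 × (1.48×10⁻²⁰)^5 = 7.67×10⁻⁹⁸

Ksp = 7.67×10⁻⁹⁸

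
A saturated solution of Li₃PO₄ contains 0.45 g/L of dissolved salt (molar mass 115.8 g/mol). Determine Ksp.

Ksp = 6.2×10⁻⁹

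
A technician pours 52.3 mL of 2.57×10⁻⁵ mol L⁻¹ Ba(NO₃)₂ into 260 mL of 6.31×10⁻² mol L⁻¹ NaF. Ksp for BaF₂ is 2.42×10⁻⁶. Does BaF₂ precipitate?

After mixing, V = 52.3 mL + 260 mL = 312.3 mL.
[Ba²⁺] = (2.57×10⁻⁵)(52.3)/312.3 = 4.30×10⁻⁶ mol L⁻¹
[F⁻] = (6.31×10⁻²)(260)/312.3 = 5.25×10⁻² mol L⁻¹
Q = [Ba²⁺][F⁻]^2 = 1.19×10⁻⁸
Q < Ksp (1.19×10⁻⁸ vs 2.42×10⁻⁶); the solution remains unsaturated and no precipitate forms.

No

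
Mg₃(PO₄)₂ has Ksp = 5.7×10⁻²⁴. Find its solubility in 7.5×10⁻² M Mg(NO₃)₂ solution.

5.8×10⁻¹¹ M

Mg₃(PO₄)₂(s) ⇌ 3 Mg²⁺(aq) + 2 PO₄³⁻(aq)
Let s be the solubility of Mg₃(PO₄)₂ here. The common ion gives [Mg²⁺] ≈ 7.5×10⁻² M, and [PO₄³⁻] = 2s.
Ksp = [Mg²⁺]^3[PO₄³⁻]^2 = (7.5×10⁻²)^3(2s)^2
(2s)^2 = 5.7×10⁻²⁴ / (7.5×10⁻²)^3 = 1.4×10⁻²⁰
s = 5.8×10⁻¹¹ M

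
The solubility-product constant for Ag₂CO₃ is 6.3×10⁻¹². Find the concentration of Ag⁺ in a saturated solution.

Ag₂CO₃(s) ⇌ 2 Ag⁺(aq) + CO₃²⁻(aq)
For each mole of Ag₂CO₃ that dissolves per liter, [Ag⁺] = 2s and [CO₃²⁻] = s; let s denote this solubility.
Ksp = [Ag⁺]^2[CO₃²⁻] = (2s)^2 · s = 4s^3 = 6.3×10⁻¹²
s = 1.2×10⁻⁴ M
[Ag⁺] = 2s = 2.3×10⁻⁴ M

2.3×10⁻⁴ M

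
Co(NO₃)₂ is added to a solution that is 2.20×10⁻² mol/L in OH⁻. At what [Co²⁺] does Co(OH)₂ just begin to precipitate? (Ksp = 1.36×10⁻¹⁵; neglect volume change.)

The threshold for precipitation is Q = Ksp.
Co(OH)₂(s) ⇌ Co²⁺(aq) + 2 OH⁻(aq)
Ksp = [Co²⁺][OH⁻]^2 = [Co²⁺](2.20×10⁻²)^2
[Co²⁺] = 1.36×10⁻¹⁵ / (2.20×10⁻²)^2 = 2.81×10⁻¹²
[Co²⁺] = 2.81×10⁻¹² mol/L

2.81×10⁻¹² M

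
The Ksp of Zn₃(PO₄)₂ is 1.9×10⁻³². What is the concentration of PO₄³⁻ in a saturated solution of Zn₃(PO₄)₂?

Zn₃(PO₄)₂(s) ⇌ 3 Zn²⁺(aq) + 2 PO₄³⁻(aq)
Let s be the molar solubility. Then [Zn²⁺] = 3s and [PO₄³⁻] = 2s.
Ksp = [Zn²⁺]^3[PO₄³⁻]^2 = (3s)^3 · (2s)^2 = 108s^5 = 1.9×10⁻³²
s = 1.8×10⁻⁷ M
[PO₄³⁻] = 2s = 3.5×10⁻⁷ M

3.5×10⁻⁷ M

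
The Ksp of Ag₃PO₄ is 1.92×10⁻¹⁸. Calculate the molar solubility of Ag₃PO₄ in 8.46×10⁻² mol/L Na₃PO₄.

9.44×10⁻⁷ M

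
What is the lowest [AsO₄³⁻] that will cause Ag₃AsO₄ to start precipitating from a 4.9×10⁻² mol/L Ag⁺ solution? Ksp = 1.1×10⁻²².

9.3×10⁻¹⁹ M

A salt starts to precipitate once the ion product Q reaches its Ksp.
Ag₃AsO₄(s) ⇌ 3 Ag⁺(aq) + AsO₄³⁻(aq)
Ksp = [Ag⁺]^3[AsO₄³⁻] = [AsO₄³⁻](4.9×10⁻²)^3
[AsO₄³⁻] = 1.1×10⁻²² / (4.9×10⁻²)^3 = 9.3×10⁻¹⁹
[AsO₄³⁻] = 9.3×10⁻¹⁹ mol/L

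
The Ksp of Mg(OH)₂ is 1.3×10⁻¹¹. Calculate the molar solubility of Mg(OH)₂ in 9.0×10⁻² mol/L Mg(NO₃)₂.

Mg(OH)₂(s) ⇌ Mg²⁺(aq) + 2 OH⁻(aq)
Let s be the solubility of Mg(OH)₂ here. The common ion gives [Mg²⁺] ≈ 9.0×10⁻² mol/L, and [OH⁻] = 2s.
Ksp = [Mg²⁺][OH⁻]^2 = (9.0×10⁻²)(2s)^2
(2s)^2 = 1.3×10⁻¹¹ / (9.0×10⁻²) = 1.4×10⁻¹⁰
s = 6.0×10⁻⁶ mol/L

6.0×10⁻⁶ M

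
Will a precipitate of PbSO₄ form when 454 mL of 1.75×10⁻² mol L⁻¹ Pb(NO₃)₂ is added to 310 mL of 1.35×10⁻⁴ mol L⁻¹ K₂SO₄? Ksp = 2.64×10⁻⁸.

After mixing, V = 454 mL + 310 mL = 764 mL.
[Pb²⁺] = (1.75×10⁻²)(454)/764 = 1.04×10⁻² mol L⁻¹
[SO₄²⁻] = (1.35×10⁻⁴)(310)/764 = 5.48×10⁻⁵ mol L⁻¹
Q = [Pb²⁺][SO₄²⁻] = 5.70×10⁻⁷
Since Q (5.70×10⁻⁷) exceeds Ksp (2.64×10⁻⁸), PbSO₄ will precipitate.

Yes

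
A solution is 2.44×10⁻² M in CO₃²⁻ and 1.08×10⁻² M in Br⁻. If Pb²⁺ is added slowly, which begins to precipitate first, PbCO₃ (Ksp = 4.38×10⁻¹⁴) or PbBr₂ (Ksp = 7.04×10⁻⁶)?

A salt starts to precipitate once the ion product Q reaches its Ksp.
For PbCO₃: [Pb²⁺] = (Ksp/[CO₃²⁻]) = 1.80×10⁻¹² M
For PbBr₂: [Pb²⁺] = (Ksp/[Br⁻]^2) = 6.04×10⁻² M
PbCO₃ requires the lower [Pb²⁺], so it precipitates first.

PbCO₃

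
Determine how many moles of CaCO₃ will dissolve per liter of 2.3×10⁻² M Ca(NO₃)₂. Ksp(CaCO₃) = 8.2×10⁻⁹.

CaCO₃(s) ⇌ Ca²⁺(aq) + CO₃²⁻(aq)
Ca²⁺ is already present at 2.3×10⁻² M. If s mol/L of CaCO₃ dissolves, [CO₃²⁻] = s while [Ca²⁺] ≈ 2.3×10⁻² M.
Ksp = [Ca²⁺][CO₃²⁻] = (2.3×10⁻²)s
s = 8.2×10⁻⁹ / (2.3×10⁻²) = 3.6×10⁻⁷
s = 3.6×10⁻⁷ M

3.6×10⁻⁷ M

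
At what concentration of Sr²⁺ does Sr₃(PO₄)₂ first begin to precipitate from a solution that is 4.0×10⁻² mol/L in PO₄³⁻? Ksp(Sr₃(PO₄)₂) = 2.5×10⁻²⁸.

5.4×10⁻⁹ M

Each salt precipitates once Q = Ksp for that salt.
Sr₃(PO₄)₂(s) ⇌ 3 Sr²⁺(aq) + 2 PO₄³⁻(aq)
Ksp = [Sr²⁺]^3[PO₄³⁻]^2 = [Sr²⁺]^3(4.0×10⁻²)^2
[Sr²⁺]^3 = 2.5×10⁻²⁸ / (4.0×10⁻²)^2 = 1.6×10⁻²⁵
[Sr²⁺] = 5.4×10⁻⁹ mol/L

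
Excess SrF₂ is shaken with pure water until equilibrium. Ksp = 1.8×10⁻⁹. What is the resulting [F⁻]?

1.5×10⁻³ M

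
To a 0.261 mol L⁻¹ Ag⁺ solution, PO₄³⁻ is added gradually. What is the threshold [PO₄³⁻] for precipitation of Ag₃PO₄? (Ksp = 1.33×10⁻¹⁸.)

Each salt precipitates once Q = Ksp for that salt.
Ag₃PO₄(s) ⇌ 3 Ag⁺(aq) + PO₄³⁻(aq)
Ksp = [Ag⁺]^3[PO₄³⁻] = [PO₄³⁻](0.261)^3
[PO₄³⁻] = 1.33×10⁻¹⁸ / (0.261)^3 = 7.48×10⁻¹⁷
[PO₄³⁻] = 7.48×10⁻¹⁷ mol L⁻¹

7.48×10⁻¹⁷ M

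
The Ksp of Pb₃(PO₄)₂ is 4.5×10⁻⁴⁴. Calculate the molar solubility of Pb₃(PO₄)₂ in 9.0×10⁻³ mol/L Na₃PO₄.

Pb₃(PO₄)₂(s) ⇌ 3 Pb²⁺(aq) + 2 PO₄³⁻(aq)
With PO₄³⁻ already at 9.0×10⁻³ mol/L and s small, take [PO₄³⁻] ≈ 9.0×10⁻³ mol/L and [Pb²⁺] = 3s.
Ksp = [Pb²⁺]^3[PO₄³⁻]^2 = (3s)^3(9.0×10⁻³)^2
(3s)^3 = 4.5×10⁻⁴⁴ / (9.0×10⁻³)^2 = 5.6×10⁻⁴⁰
s = 2.7×10⁻¹⁴ mol/L

2.7×10⁻¹⁴ M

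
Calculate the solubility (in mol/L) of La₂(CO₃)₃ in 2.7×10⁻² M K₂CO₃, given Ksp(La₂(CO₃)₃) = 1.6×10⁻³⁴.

1.4×10⁻¹⁵ M

La₂(CO₃)₃(s) ⇌ 2 La³⁺(aq) + 3 CO₃²⁻(aq)
With CO₃²⁻ already at 2.7×10⁻² M and s small, take [CO₃²⁻] ≈ 2.7×10⁻² M and [La³⁺] = 2s.
Ksp = [La³⁺]^2[CO₃²⁻]^3 = (2s)^2(2.7×10⁻²)^3
(2s)^2 = 1.6×10⁻³⁴ / (2.7×10⁻²)^3 = 8.1×10⁻³⁰
s = 1.4×10⁻¹⁵ M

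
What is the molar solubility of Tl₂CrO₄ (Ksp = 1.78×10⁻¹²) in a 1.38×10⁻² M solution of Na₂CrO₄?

Tl₂CrO₄(s) ⇌ 2 Tl⁺(aq) + CrO₄²⁻(aq)
The solution already contains CrO₄²⁻ at 1.38×10⁻² M. Let s be the molar solubility of Tl₂CrO₄.
[CrO₄²⁻] ≈ 1.38×10⁻² M (common ion dominates); [Tl⁺] = 2s.
Ksp = [Tl⁺]^2[CrO₄²⁻] = (2s)^2(1.38×10⁻²)
(2s)^2 = 1.78×10⁻¹² / (1.38×10⁻²) = 1.29×10⁻¹⁰
s = 5.68×10⁻⁶ M

5.68×10⁻⁶ M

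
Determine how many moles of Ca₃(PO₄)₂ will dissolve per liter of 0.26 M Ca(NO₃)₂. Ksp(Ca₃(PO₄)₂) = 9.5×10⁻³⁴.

Ca₃(PO₄)₂(s) ⇌ 3 Ca²⁺(aq) + 2 PO₄³⁻(aq)
The solution already contains Ca²⁺ at 0.26 M. Let s be the molar solubility of Ca₃(PO₄)₂.
[Ca²⁺] ≈ 0.26 M (common ion dominates); [PO₄³⁻] = 2s.
Ksp = [Ca²⁺]^3[PO₄³⁻]^2 = (0.26)^3(2s)^2
(2s)^2 = 9.5×10⁻³⁴ / (0.26)^3 = 5.4×10⁻³²
s = 1.2×10⁻¹⁶ M

1.2×10⁻¹⁶ M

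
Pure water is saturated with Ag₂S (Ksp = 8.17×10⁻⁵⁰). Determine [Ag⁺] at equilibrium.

Ag₂S(s) ⇌ 2 Ag⁺(aq) + S²⁻(aq)
For each mole of Ag₂S that dissolves per liter, [Ag⁺] = 2s and [S²⁻] = s; let s denote this solubility.
Ksp = [Ag⁺]^2[S²⁻] = (2s)^2 · s = 4s^3 = 8.17×10⁻⁵⁰
s = 2.73×10⁻¹⁷ mol L⁻¹
[Ag⁺] = 2s = 5.47×10⁻¹⁷ mol L⁻¹

5.47×10⁻¹⁷ M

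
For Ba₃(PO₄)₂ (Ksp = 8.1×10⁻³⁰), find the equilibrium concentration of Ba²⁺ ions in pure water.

Ba₃(PO₄)₂(s) ⇌ 3 Ba²⁺(aq) + 2 PO₄³⁻(aq)
Call the molar solubility s, so that [Ba²⁺] = 3s and [PO₄³⁻] = 2s.
Ksp = [Ba²⁺]^3[PO₄³⁻]^2 = (3s)^3 · (2s)^2 = 108s^5 = 8.1×10⁻³⁰
s = 6.0×10⁻⁷ M
[Ba²⁺] = 3s = 1.8×10⁻⁶ M

1.8×10⁻⁶ M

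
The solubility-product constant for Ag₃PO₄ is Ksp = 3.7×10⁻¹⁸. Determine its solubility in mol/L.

1.9×10⁻⁵ M

Ag₃PO₄(s) ⇌ 3 Ag⁺(aq) + PO₄³⁻(aq)
Let s be the molar solubility. Then [Ag⁺] = 3s and [PO₄³⁻] = s.
Ksp = [Ag⁺]^3[PO₄³⁻] = (3s)^3 · s = 27s^4
27s^4 = 3.7×10⁻¹⁸  ⇒  s^4 = 1.4×10⁻¹⁹
s = 1.9×10⁻⁵ mol/L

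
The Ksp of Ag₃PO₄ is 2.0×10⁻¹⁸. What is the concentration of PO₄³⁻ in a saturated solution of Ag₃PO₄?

Ag₃PO₄(s) ⇌ 3 Ag⁺(aq) + PO₄³⁻(aq)
Let s be the molar solubility. Then [Ag⁺] = 3s and [PO₄³⁻] = s.
Ksp = [Ag⁺]^3[PO₄³⁻] = (3s)^3 · s = 27s^4 = 2.0×10⁻¹⁸
s = 1.6×10⁻⁵ mol L⁻¹
[PO₄³⁻] = s = 1.6×10⁻⁵ mol L⁻¹

1.6×10⁻⁵ M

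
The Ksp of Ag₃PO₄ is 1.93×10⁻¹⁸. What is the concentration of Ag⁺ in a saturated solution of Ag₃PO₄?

Ag₃PO₄(s) ⇌ 3 Ag⁺(aq) + PO₄³⁻(aq)
For each mole of Ag₃PO₄ that dissolves per liter, [Ag⁺] = 3s and [PO₄³⁻] = s; let s denote this solubility.
Ksp = [Ag⁺]^3[PO₄³⁻] = (3s)^3 · s = 27s^4 = 1.93×10⁻¹⁸
s = 1.64×10⁻⁵ mol L⁻¹
[Ag⁺] = 3s = 4.91×10⁻⁵ mol L⁻¹

4.91×10⁻⁵ M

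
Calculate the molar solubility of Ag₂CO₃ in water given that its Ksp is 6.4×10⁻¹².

Ag₂CO₃(s) ⇌ 2 Ag⁺(aq) + CO₃²⁻(aq)
Let s be the molar solubility. Then [Ag⁺] = 2s and [CO₃²⁻] = s.
Ksp = [Ag⁺]^2[CO₃²⁻] = (2s)^2 · s = 4s^3
4s^3 = 6.4×10⁻¹²  ⇒  s^3 = 1.6×10⁻¹²
s = 1.2×10⁻⁴ mol/L

1.2×10⁻⁴ M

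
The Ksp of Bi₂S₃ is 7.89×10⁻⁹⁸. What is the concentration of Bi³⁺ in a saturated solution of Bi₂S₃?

Bi₂S₃(s) ⇌ 2 Bi³⁺(aq) + 3 S²⁻(aq)
With molar solubility s: [Bi³⁺] = 2s, [S²⁻] = 3s.
Ksp = [Bi³⁺]^2[S²⁻]^3 = (2s)^2 · (3s)^3 = 108s^5 = 7.89×10⁻⁹⁸
s = 1.49×10⁻²⁰ M
[Bi³⁺] = 2s = 2.98×10⁻²⁰ M

2.98×10⁻²⁰ M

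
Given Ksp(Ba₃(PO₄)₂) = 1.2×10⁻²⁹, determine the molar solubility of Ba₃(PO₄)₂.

Ba₃(PO₄)₂(s) ⇌ 3 Ba²⁺(aq) + 2 PO₄³⁻(aq)
If s mol/L of Ba₃(PO₄)₂ dissolves, [Ba²⁺] = 3s and [PO₄³⁻] = 2s.
Ksp = [Ba²⁺]^3[PO₄³⁻]^2 = (3s)^3 · (2s)^2 = 108s^5
108s^5 = 1.2×10⁻²⁹  ⇒  s^5 = 1.1×10⁻³¹
s = 6.4×10⁻⁷ M

6.4×10⁻⁷ M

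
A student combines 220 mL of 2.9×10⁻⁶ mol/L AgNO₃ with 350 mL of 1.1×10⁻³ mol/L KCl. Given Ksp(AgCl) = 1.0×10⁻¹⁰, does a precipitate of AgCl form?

The combined volume is 570 mL.
[Ag⁺] = (2.9×10⁻⁶)(220)/570 = 1.1×10⁻⁶ mol/L
[Cl⁻] = (1.1×10⁻³)(350)/570 = 6.8×10⁻⁴ mol/L
Q = [Ag⁺][Cl⁻] = 7.6×10⁻¹⁰
Because Q > Ksp (7.6×10⁻¹⁰ vs 1.0×10⁻¹⁰), a precipitate of AgCl forms.

Yes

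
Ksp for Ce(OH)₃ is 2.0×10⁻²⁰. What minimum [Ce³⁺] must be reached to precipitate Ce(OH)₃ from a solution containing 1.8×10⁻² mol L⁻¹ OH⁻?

A salt starts to precipitate once the ion product Q reaches its Ksp.
Ce(OH)₃(s) ⇌ Ce³⁺(aq) + 3 OH⁻(aq)
Ksp = [Ce³⁺][OH⁻]^3 = [Ce³⁺](1.8×10⁻²)^3
[Ce³⁺] = 2.0×10⁻²⁰ / (1.8×10⁻²)^3 = 3.4×10⁻¹⁵
[Ce³⁺] = 3.4×10⁻¹⁵ mol L⁻¹

3.4×10⁻¹⁵ M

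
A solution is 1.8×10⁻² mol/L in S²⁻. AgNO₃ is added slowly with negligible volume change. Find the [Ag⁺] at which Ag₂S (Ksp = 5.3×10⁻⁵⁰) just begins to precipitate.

1.7×10⁻²⁴ M

The threshold for precipitation is Q = Ksp.
Ag₂S(s) ⇌ 2 Ag⁺(aq) + S²⁻(aq)
Ksp = [Ag⁺]^2[S²⁻] = [Ag⁺]^2(1.8×10⁻²)
[Ag⁺]^2 = 5.3×10⁻⁵⁰ / (1.8×10⁻²) = 2.9×10⁻⁴⁸
[Ag⁺] = 1.7×10⁻²⁴ mol/L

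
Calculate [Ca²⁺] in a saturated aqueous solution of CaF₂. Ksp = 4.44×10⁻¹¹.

2.23×10⁻⁴ M

CaF₂(s) ⇌ Ca²⁺(aq) + 2 F⁻(aq)
With molar solubility s: [Ca²⁺] = s, [F⁻] = 2s.
Ksp = [Ca²⁺][F⁻]^2 = s · (2s)^2 = 4s^3 = 4.44×10⁻¹¹
s = 2.23×10⁻⁴ mol/L
[Ca²⁺] = s = 2.23×10⁻⁴ mol/L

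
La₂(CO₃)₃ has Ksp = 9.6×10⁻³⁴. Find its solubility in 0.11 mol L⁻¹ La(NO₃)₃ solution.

La₂(CO₃)₃(s) ⇌ 2 La³⁺(aq) + 3 CO₃²⁻(aq)
Let s be the solubility of La₂(CO₃)₃ here. The common ion gives [La³⁺] ≈ 0.11 mol L⁻¹, and [CO₃²⁻] = 3s.
Ksp = [La³⁺]^2[CO₃²⁻]^3 = (0.11)^2(3s)^3
(3s)^3 = 9.6×10⁻³⁴ / (0.11)^2 = 7.9×10⁻³²
s = 1.4×10⁻¹¹ mol L⁻¹

1.4×10⁻¹¹ M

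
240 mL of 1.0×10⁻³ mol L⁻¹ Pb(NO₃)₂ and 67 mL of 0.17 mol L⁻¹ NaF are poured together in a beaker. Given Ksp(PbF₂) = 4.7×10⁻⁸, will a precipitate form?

After mixing, V = 240 mL + 67 mL = 307 mL.
[Pb²⁺] = (1.0×10⁻³)(240)/307 = 7.8×10⁻⁴ mol L⁻¹
[F⁻] = (0.17)(67)/307 = 3.7×10⁻² mol L⁻¹
Q = [Pb²⁺][F⁻]^2 = 1.1×10⁻⁶
Because Q > Ksp (1.1×10⁻⁶ vs 4.7×10⁻⁸), a precipitate of PbF₂ forms.

Yes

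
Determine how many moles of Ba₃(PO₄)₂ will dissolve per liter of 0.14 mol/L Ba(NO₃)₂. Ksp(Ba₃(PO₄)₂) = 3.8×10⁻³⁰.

1.9×10⁻¹⁴ M

Ba₃(PO₄)₂(s) ⇌ 3 Ba²⁺(aq) + 2 PO₄³⁻(aq)
The solution already contains Ba²⁺ at 0.14 mol/L. Let s be the molar solubility of Ba₃(PO₄)₂.
[Ba²⁺] ≈ 0.14 mol/L (common ion dominates); [PO₄³⁻] = 2s.
Ksp = [Ba²⁺]^3[PO₄³⁻]^2 = (0.14)^3(2s)^2
(2s)^2 = 3.8×10⁻³⁰ / (0.14)^3 = 1.4×10⁻²⁷
s = 1.9×10⁻¹⁴ mol/L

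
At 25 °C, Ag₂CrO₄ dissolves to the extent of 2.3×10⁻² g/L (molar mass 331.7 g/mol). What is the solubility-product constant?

Ksp = 1.3×10⁻¹²

s = (2.3×10⁻² g L⁻¹)/(331.7 g mol⁻¹) = 6.934×10⁻⁵ M
Ag₂CrO₄(s) ⇌ 2 Ag⁺(aq) + CrO₄²⁻(aq)
Let s be the molar solubility. Then [Ag⁺] = 2s and [CrO₄²⁻] = s.
Ksp = [Ag⁺]^2[CrO₄²⁻] = (2s)^2 · s = 4s^3
Ksp = 4 × (6.934×10⁻⁵)^3 = 1.3×10⁻¹²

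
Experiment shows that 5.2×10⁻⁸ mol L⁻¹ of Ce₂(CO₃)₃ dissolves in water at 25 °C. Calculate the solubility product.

Ksp = 4.1×10⁻³⁵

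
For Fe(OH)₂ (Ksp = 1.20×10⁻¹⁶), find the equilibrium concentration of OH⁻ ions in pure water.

Fe(OH)₂(s) ⇌ Fe²⁺(aq) + 2 OH⁻(aq)
Call the molar solubility s, so that [Fe²⁺] = s and [OH⁻] = 2s.
Ksp = [Fe²⁺][OH⁻]^2 = s · (2s)^2 = 4s^3 = 1.20×10⁻¹⁶
s = 3.11×10⁻⁶ mol/L
[OH⁻] = 2s = 6.21×10⁻⁶ mol/L

6.21×10⁻⁶ M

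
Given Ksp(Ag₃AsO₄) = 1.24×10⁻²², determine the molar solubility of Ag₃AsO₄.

1.46×10⁻⁶ M

Ag₃AsO₄(s) ⇌ 3 Ag⁺(aq) + AsO₄³⁻(aq)
Call the molar solubility s, so that [Ag⁺] = 3s and [AsO₄³⁻] = s.
Ksp = [Ag⁺]^3[AsO₄³⁻] = (3s)^3 · s = 27s^4
27s^4 = 1.24×10⁻²²  ⇒  s^4 = 4.59×10⁻²⁴
s = 1.46×10⁻⁶ mol L⁻¹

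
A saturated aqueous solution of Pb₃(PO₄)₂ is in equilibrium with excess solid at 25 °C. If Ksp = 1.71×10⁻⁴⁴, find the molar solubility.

6.92×10⁻¹⁰ M

Pb₃(PO₄)₂(s) ⇌ 3 Pb²⁺(aq) + 2 PO₄³⁻(aq)
With molar solubility s: [Pb²⁺] = 3s, [PO₄³⁻] = 2s.
Ksp = [Pb²⁺]^3[PO₄³⁻]^2 = (3s)^3 · (2s)^2 = 108s^5
108s^5 = 1.71×10⁻⁴⁴  ⇒  s^5 = 1.58×10⁻⁴⁶
s = 6.92×10⁻¹⁰ mol/L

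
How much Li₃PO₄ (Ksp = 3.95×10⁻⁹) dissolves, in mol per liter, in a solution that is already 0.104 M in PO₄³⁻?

1.12×10⁻³ M

Li₃PO₄(s) ⇌ 3 Li⁺(aq) + PO₄³⁻(aq)
PO₄³⁻ is already present at 0.104 M. If s mol/L of Li₃PO₄ dissolves, [Li⁺] = 3s while [PO₄³⁻] ≈ 0.104 M.
Ksp = [Li⁺]^3[PO₄³⁻] = (3s)^3(0.104)
(3s)^3 = 3.95×10⁻⁹ / (0.104) = 3.80×10⁻⁸
s = 1.12×10⁻³ M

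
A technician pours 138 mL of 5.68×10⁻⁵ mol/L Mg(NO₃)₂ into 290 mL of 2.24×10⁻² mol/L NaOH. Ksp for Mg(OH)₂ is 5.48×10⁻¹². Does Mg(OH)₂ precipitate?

Total volume after mixing = 138 + 290 = 428 mL.
[Mg²⁺] = (5.68×10⁻⁵)(138)/428 = 1.83×10⁻⁵ mol/L
[OH⁻] = (2.24×10⁻²)(290)/428 = 1.52×10⁻² mol/L
Q = [Mg²⁺][OH⁻]^2 = 4.22×10⁻⁹
Since Q (4.22×10⁻⁹) exceeds Ksp (5.48×10⁻¹²), Mg(OH)₂ will precipitate.

Yes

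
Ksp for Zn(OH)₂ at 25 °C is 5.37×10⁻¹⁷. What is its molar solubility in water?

2.38×10⁻⁶ M

Zn(OH)₂(s) ⇌ Zn²⁺(aq) + 2 OH⁻(aq)
With molar solubility s: [Zn²⁺] = s, [OH⁻] = 2s.
Ksp = [Zn²⁺][OH⁻]^2 = s · (2s)^2 = 4s^3
4s^3 = 5.37×10⁻¹⁷  ⇒  s^3 = 1.34×10⁻¹⁷
s = (1.34×10⁻¹⁷)^(1/3) = 2.38×10⁻⁶ M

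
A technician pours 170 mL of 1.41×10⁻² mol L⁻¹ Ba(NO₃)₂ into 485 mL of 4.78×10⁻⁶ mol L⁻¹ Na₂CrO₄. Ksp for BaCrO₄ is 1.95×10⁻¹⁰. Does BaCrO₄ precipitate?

Yes

The combined volume is 655 mL.
[Ba²⁺] = (1.41×10⁻²)(170)/655 = 3.66×10⁻³ mol L⁻¹
[CrO₄²⁻] = (4.78×10⁻⁶)(485)/655 = 3.54×10⁻⁶ mol L⁻¹
Q = [Ba²⁺][CrO₄²⁻] = 1.30×10⁻⁸
Because Q > Ksp (1.30×10⁻⁸ vs 1.95×10⁻¹⁰), a precipitate of BaCrO₄ forms.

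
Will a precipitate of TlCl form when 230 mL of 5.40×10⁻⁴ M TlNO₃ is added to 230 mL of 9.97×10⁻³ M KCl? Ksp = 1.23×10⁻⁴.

No

After mixing, V = 230 mL + 230 mL = 460 mL.
[Tl⁺] = (5.40×10⁻⁴)(230)/460 = 2.70×10⁻⁴ M
[Cl⁻] = (9.97×10⁻³)(230)/460 = 4.99×10⁻³ M
Q = [Tl⁺][Cl⁻] = 1.35×10⁻⁶
Since Q (1.35×10⁻⁶) is less than Ksp (1.23×10⁻⁴), no TlCl precipitates.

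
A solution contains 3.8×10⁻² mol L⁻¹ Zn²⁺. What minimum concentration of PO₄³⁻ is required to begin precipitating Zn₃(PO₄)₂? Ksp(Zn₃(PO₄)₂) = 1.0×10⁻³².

1.3×10⁻¹⁴ M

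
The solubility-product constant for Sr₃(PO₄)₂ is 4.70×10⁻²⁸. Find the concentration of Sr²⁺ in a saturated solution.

4.03×10⁻⁶ M

Sr₃(PO₄)₂(s) ⇌ 3 Sr²⁺(aq) + 2 PO₄³⁻(aq)
With molar solubility s: [Sr²⁺] = 3s, [PO₄³⁻] = 2s.
Ksp = [Sr²⁺]^3[PO₄³⁻]^2 = (3s)^3 · (2s)^2 = 108s^5 = 4.70×10⁻²⁸
s = 1.34×10⁻⁶ mol L⁻¹
[Sr²⁺] = 3s = 4.03×10⁻⁶ mol L⁻¹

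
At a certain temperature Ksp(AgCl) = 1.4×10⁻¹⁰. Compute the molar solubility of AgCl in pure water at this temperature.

1.2×10⁻⁵ M

AgCl(s) ⇌ Ag⁺(aq) + Cl⁻(aq)
For each mole of AgCl that dissolves per liter, [Ag⁺] = s and [Cl⁻] = s; let s denote this solubility.
Ksp = [Ag⁺][Cl⁻] = s · s = s^2
s^2 = 1.4×10⁻¹⁰
s = 1.2×10⁻⁵ mol L⁻¹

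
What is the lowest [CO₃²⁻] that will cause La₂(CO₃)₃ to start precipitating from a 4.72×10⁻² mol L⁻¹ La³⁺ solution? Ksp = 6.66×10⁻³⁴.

Precipitation begins when Q = Ksp.
La₂(CO₃)₃(s) ⇌ 2 La³⁺(aq) + 3 CO₃²⁻(aq)
Ksp = [La³⁺]^2[CO₃²⁻]^3 = [CO₃²⁻]^3(4.72×10⁻²)^2
[CO₃²⁻]^3 = 6.66×10⁻³⁴ / (4.72×10⁻²)^2 = 2.99×10⁻³¹
[CO₃²⁻] = 6.69×10⁻¹¹ mol L⁻¹

6.69×10⁻¹¹ M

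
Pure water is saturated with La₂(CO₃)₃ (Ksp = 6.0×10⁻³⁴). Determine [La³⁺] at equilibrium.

La₂(CO₃)₃(s) ⇌ 2 La³⁺(aq) + 3 CO₃²⁻(aq)
For each mole of La₂(CO₃)₃ that dissolves per liter, [La³⁺] = 2s and [CO₃²⁻] = 3s; let s denote this solubility.
Ksp = [La³⁺]^2[CO₃²⁻]^3 = (2s)^2 · (3s)^3 = 108s^5 = 6.0×10⁻³⁴
s = 8.9×10⁻⁸ mol L⁻¹
[La³⁺] = 2s = 1.8×10⁻⁷ mol L⁻¹

1.8×10⁻⁷ M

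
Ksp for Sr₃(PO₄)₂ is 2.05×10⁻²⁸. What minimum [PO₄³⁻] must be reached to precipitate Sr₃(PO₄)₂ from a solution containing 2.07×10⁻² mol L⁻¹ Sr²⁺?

The threshold for precipitation is Q = Ksp.
Sr₃(PO₄)₂(s) ⇌ 3 Sr²⁺(aq) + 2 PO₄³⁻(aq)
Ksp = [Sr²⁺]^3[PO₄³⁻]^2 = [PO₄³⁻]^2(2.07×10⁻²)^3
[PO₄³⁻]^2 = 2.05×10⁻²⁸ / (2.07×10⁻²)^3 = 2.31×10⁻²³
[PO₄³⁻] = 4.81×10⁻¹² mol L⁻¹

4.81×10⁻¹² M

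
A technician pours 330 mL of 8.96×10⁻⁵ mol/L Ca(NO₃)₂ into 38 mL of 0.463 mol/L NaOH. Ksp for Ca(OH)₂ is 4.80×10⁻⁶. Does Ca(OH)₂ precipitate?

No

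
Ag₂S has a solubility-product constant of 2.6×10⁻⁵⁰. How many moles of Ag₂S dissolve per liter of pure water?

1.9×10⁻¹⁷ M

Ag₂S(s) ⇌ 2 Ag⁺(aq) + S²⁻(aq)
If s mol/L of Ag₂S dissolves, [Ag⁺] = 2s and [S²⁻] = s.
Ksp = [Ag⁺]^2[S²⁻] = (2s)^2 · s = 4s^3
4s^3 = 2.6×10⁻⁵⁰  ⇒  s^3 = 6.5×10⁻⁵¹
s = (6.5×10⁻⁵¹)^(1/3) = 1.9×10⁻¹⁷ M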